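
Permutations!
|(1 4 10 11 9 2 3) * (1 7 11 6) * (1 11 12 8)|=|(1 4 10 6 11 9 2 3 7 12 8)|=11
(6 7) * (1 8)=(1 8)(6 7)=[0, 8, 2, 3, 4, 5, 7, 6, 1]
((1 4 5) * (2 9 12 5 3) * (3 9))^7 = ((1 4 9 12 5)(2 3))^7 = (1 9 5 4 12)(2 3)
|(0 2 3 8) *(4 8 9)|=6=|(0 2 3 9 4 8)|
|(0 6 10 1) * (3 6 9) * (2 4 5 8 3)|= |(0 9 2 4 5 8 3 6 10 1)|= 10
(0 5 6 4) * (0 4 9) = (0 5 6 9) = [5, 1, 2, 3, 4, 6, 9, 7, 8, 0]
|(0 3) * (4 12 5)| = 6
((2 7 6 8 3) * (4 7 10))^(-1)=(2 3 8 6 7 4 10)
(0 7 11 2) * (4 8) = (0 7 11 2)(4 8) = [7, 1, 0, 3, 8, 5, 6, 11, 4, 9, 10, 2]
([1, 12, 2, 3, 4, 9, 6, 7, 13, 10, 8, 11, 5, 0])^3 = [5, 9, 2, 3, 4, 8, 6, 7, 1, 13, 0, 11, 10, 12]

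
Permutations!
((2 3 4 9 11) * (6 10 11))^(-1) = (2 11 10 6 9 4 3)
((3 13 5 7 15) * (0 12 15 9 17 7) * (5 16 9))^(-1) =(0 5 7 17 9 16 13 3 15 12)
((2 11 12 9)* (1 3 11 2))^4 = (1 9 12 11 3)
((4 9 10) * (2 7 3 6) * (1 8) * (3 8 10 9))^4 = ((1 10 4 3 6 2 7 8))^4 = (1 6)(2 10)(3 8)(4 7)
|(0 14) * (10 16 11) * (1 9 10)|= 10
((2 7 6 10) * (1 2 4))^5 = ((1 2 7 6 10 4))^5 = (1 4 10 6 7 2)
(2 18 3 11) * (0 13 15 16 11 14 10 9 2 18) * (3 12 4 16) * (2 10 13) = (0 2)(3 14 13 15)(4 16 11 18 12)(9 10) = [2, 1, 0, 14, 16, 5, 6, 7, 8, 10, 9, 18, 4, 15, 13, 3, 11, 17, 12]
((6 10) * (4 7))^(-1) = ((4 7)(6 10))^(-1) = (4 7)(6 10)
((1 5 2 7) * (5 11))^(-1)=((1 11 5 2 7))^(-1)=(1 7 2 5 11)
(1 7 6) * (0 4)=(0 4)(1 7 6)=[4, 7, 2, 3, 0, 5, 1, 6]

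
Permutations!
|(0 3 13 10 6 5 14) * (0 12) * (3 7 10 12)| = |(0 7 10 6 5 14 3 13 12)| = 9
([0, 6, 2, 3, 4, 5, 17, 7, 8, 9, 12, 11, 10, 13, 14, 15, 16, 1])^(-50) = (1 6 17)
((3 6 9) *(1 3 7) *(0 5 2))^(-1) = ((0 5 2)(1 3 6 9 7))^(-1) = (0 2 5)(1 7 9 6 3)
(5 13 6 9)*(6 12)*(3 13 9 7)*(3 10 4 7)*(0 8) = [8, 1, 2, 13, 7, 9, 3, 10, 0, 5, 4, 11, 6, 12] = (0 8)(3 13 12 6)(4 7 10)(5 9)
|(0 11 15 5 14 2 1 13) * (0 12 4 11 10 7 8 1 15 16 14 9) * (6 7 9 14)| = 36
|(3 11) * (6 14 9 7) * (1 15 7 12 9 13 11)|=8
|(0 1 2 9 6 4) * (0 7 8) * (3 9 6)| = |(0 1 2 6 4 7 8)(3 9)| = 14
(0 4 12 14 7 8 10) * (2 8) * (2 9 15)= (0 4 12 14 7 9 15 2 8 10)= [4, 1, 8, 3, 12, 5, 6, 9, 10, 15, 0, 11, 14, 13, 7, 2]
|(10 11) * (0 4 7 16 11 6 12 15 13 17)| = |(0 4 7 16 11 10 6 12 15 13 17)| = 11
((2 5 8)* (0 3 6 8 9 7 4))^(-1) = (0 4 7 9 5 2 8 6 3)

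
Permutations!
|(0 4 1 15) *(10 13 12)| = 12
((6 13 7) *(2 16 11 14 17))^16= ((2 16 11 14 17)(6 13 7))^16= (2 16 11 14 17)(6 13 7)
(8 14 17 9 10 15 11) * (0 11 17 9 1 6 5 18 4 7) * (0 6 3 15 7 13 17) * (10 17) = (0 11 8 14 9 17 1 3 15)(4 13 10 7 6 5 18) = [11, 3, 2, 15, 13, 18, 5, 6, 14, 17, 7, 8, 12, 10, 9, 0, 16, 1, 4]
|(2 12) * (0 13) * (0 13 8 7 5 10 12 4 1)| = |(13)(0 8 7 5 10 12 2 4 1)| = 9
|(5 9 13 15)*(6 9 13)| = |(5 13 15)(6 9)| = 6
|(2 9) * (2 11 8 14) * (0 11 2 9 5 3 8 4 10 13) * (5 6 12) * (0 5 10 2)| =13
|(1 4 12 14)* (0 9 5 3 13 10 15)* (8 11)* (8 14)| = |(0 9 5 3 13 10 15)(1 4 12 8 11 14)| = 42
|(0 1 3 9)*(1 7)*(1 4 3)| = 5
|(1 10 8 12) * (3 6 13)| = |(1 10 8 12)(3 6 13)| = 12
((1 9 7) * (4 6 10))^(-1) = (1 7 9)(4 10 6)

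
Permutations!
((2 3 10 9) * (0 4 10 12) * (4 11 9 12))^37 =((0 11 9 2 3 4 10 12))^37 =(0 4 9 12 3 11 10 2)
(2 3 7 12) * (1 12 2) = (1 12)(2 3 7) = [0, 12, 3, 7, 4, 5, 6, 2, 8, 9, 10, 11, 1]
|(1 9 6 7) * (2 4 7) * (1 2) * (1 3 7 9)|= 6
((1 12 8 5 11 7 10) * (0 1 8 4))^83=((0 1 12 4)(5 11 7 10 8))^83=(0 4 12 1)(5 10 11 8 7)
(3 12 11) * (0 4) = (0 4)(3 12 11) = [4, 1, 2, 12, 0, 5, 6, 7, 8, 9, 10, 3, 11]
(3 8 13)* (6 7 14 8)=[0, 1, 2, 6, 4, 5, 7, 14, 13, 9, 10, 11, 12, 3, 8]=(3 6 7 14 8 13)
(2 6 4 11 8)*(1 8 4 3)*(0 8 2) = (0 8)(1 2 6 3)(4 11) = [8, 2, 6, 1, 11, 5, 3, 7, 0, 9, 10, 4]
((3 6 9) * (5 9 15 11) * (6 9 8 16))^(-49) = ((3 9)(5 8 16 6 15 11))^(-49) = (3 9)(5 11 15 6 16 8)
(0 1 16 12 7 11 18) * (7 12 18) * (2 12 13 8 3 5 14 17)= (0 1 16 18)(2 12 13 8 3 5 14 17)(7 11)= [1, 16, 12, 5, 4, 14, 6, 11, 3, 9, 10, 7, 13, 8, 17, 15, 18, 2, 0]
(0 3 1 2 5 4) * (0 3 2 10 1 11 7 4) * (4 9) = (0 2 5)(1 10)(3 11 7 9 4) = [2, 10, 5, 11, 3, 0, 6, 9, 8, 4, 1, 7]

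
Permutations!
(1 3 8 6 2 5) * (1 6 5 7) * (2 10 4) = (1 3 8 5 6 10 4 2 7) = [0, 3, 7, 8, 2, 6, 10, 1, 5, 9, 4]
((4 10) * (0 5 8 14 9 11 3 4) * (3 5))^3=((0 3 4 10)(5 8 14 9 11))^3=(0 10 4 3)(5 9 8 11 14)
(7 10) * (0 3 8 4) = (0 3 8 4)(7 10) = [3, 1, 2, 8, 0, 5, 6, 10, 4, 9, 7]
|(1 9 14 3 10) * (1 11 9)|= 5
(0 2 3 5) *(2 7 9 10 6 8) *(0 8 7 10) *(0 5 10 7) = (0 7 9 5 8 2 3 10 6) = [7, 1, 3, 10, 4, 8, 0, 9, 2, 5, 6]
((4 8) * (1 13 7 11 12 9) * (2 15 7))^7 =((1 13 2 15 7 11 12 9)(4 8))^7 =(1 9 12 11 7 15 2 13)(4 8)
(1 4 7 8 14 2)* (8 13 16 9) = (1 4 7 13 16 9 8 14 2) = [0, 4, 1, 3, 7, 5, 6, 13, 14, 8, 10, 11, 12, 16, 2, 15, 9]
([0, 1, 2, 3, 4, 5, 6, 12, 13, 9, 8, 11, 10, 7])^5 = (13)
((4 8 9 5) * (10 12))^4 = (12)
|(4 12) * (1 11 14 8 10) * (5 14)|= |(1 11 5 14 8 10)(4 12)|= 6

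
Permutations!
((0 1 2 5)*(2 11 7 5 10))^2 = ((0 1 11 7 5)(2 10))^2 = (0 11 5 1 7)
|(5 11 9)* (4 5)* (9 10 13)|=6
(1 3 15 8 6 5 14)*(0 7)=(0 7)(1 3 15 8 6 5 14)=[7, 3, 2, 15, 4, 14, 5, 0, 6, 9, 10, 11, 12, 13, 1, 8]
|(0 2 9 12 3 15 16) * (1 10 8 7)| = |(0 2 9 12 3 15 16)(1 10 8 7)| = 28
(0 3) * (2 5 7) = (0 3)(2 5 7) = [3, 1, 5, 0, 4, 7, 6, 2]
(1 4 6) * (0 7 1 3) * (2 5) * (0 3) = (0 7 1 4 6)(2 5) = [7, 4, 5, 3, 6, 2, 0, 1]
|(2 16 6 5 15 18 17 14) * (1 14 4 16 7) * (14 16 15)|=28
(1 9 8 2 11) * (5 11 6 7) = [0, 9, 6, 3, 4, 11, 7, 5, 2, 8, 10, 1] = (1 9 8 2 6 7 5 11)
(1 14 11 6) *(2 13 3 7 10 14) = [0, 2, 13, 7, 4, 5, 1, 10, 8, 9, 14, 6, 12, 3, 11] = (1 2 13 3 7 10 14 11 6)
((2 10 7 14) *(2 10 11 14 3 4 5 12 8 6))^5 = ((2 11 14 10 7 3 4 5 12 8 6))^5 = (2 3 6 7 8 10 12 14 5 11 4)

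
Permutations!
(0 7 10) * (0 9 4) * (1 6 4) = (0 7 10 9 1 6 4) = [7, 6, 2, 3, 0, 5, 4, 10, 8, 1, 9]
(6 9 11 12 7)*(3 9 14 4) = [0, 1, 2, 9, 3, 5, 14, 6, 8, 11, 10, 12, 7, 13, 4] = (3 9 11 12 7 6 14 4)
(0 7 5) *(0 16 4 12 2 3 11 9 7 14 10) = [14, 1, 3, 11, 12, 16, 6, 5, 8, 7, 0, 9, 2, 13, 10, 15, 4] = (0 14 10)(2 3 11 9 7 5 16 4 12)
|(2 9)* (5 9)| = 3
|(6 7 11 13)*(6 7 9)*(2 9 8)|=12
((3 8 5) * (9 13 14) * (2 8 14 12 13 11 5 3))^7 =((2 8 3 14 9 11 5)(12 13))^7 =(14)(12 13)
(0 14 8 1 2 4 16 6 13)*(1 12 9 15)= (0 14 8 12 9 15 1 2 4 16 6 13)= [14, 2, 4, 3, 16, 5, 13, 7, 12, 15, 10, 11, 9, 0, 8, 1, 6]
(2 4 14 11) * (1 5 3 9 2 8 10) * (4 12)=(1 5 3 9 2 12 4 14 11 8 10)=[0, 5, 12, 9, 14, 3, 6, 7, 10, 2, 1, 8, 4, 13, 11]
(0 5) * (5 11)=[11, 1, 2, 3, 4, 0, 6, 7, 8, 9, 10, 5]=(0 11 5)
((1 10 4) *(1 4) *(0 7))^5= (0 7)(1 10)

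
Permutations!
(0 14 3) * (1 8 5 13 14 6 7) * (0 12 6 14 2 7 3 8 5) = (0 14 8)(1 5 13 2 7)(3 12 6) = [14, 5, 7, 12, 4, 13, 3, 1, 0, 9, 10, 11, 6, 2, 8]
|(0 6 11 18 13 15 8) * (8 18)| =|(0 6 11 8)(13 15 18)| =12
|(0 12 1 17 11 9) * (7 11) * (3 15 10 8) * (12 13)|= 8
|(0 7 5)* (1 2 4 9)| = 12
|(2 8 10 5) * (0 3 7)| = 12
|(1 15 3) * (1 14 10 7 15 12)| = |(1 12)(3 14 10 7 15)| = 10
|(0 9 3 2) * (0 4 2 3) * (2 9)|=4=|(0 2 4 9)|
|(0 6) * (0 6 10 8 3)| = 4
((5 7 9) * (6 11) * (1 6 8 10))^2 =(1 11 10 6 8)(5 9 7)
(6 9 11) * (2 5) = (2 5)(6 9 11) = [0, 1, 5, 3, 4, 2, 9, 7, 8, 11, 10, 6]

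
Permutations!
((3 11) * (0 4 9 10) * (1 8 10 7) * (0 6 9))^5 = ((0 4)(1 8 10 6 9 7)(3 11))^5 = (0 4)(1 7 9 6 10 8)(3 11)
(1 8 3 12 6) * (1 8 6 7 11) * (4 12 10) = (1 6 8 3 10 4 12 7 11) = [0, 6, 2, 10, 12, 5, 8, 11, 3, 9, 4, 1, 7]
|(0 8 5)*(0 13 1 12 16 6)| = |(0 8 5 13 1 12 16 6)| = 8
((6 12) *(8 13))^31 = (6 12)(8 13)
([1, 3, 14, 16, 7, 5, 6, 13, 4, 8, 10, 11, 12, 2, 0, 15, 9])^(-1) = [14, 0, 13, 1, 8, 5, 6, 4, 9, 16, 10, 11, 12, 7, 2, 15, 3]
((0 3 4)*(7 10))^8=(10)(0 4 3)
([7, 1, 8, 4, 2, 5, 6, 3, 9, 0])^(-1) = [9, 1, 4, 7, 3, 5, 6, 0, 2, 8]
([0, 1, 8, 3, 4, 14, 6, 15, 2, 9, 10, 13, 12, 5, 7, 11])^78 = (15)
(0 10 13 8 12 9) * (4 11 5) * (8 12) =[10, 1, 2, 3, 11, 4, 6, 7, 8, 0, 13, 5, 9, 12] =(0 10 13 12 9)(4 11 5)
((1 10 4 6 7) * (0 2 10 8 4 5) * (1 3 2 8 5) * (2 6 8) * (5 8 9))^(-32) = ((0 2 10 1 8 4 9 5)(3 6 7))^(-32) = (10)(3 6 7)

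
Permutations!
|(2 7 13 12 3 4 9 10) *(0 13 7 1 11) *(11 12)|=21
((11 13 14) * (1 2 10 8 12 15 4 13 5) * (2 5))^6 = ((1 5)(2 10 8 12 15 4 13 14 11))^6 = (2 13 12)(4 8 11)(10 14 15)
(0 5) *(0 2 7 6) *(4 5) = [4, 1, 7, 3, 5, 2, 0, 6] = (0 4 5 2 7 6)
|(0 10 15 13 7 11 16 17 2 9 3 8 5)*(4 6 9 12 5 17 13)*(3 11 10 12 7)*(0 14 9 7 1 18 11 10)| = 90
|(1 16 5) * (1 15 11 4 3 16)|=|(3 16 5 15 11 4)|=6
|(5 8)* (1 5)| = |(1 5 8)| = 3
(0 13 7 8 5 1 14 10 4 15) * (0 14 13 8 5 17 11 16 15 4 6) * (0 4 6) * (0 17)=(0 8)(1 13 7 5)(4 6)(10 17 11 16 15 14)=[8, 13, 2, 3, 6, 1, 4, 5, 0, 9, 17, 16, 12, 7, 10, 14, 15, 11]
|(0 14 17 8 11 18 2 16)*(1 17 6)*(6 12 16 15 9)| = |(0 14 12 16)(1 17 8 11 18 2 15 9 6)| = 36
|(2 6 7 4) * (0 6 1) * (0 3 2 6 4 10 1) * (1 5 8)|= 10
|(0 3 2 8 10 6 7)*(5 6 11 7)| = |(0 3 2 8 10 11 7)(5 6)| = 14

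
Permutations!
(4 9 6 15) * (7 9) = (4 7 9 6 15) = [0, 1, 2, 3, 7, 5, 15, 9, 8, 6, 10, 11, 12, 13, 14, 4]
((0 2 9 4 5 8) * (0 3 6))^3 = ((0 2 9 4 5 8 3 6))^3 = (0 4 3 2 5 6 9 8)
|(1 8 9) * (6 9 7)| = |(1 8 7 6 9)| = 5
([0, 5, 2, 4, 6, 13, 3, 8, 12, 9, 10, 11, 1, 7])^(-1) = [0, 12, 2, 6, 3, 1, 4, 13, 7, 9, 10, 11, 8, 5]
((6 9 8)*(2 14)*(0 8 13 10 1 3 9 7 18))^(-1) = ((0 8 6 7 18)(1 3 9 13 10)(2 14))^(-1) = (0 18 7 6 8)(1 10 13 9 3)(2 14)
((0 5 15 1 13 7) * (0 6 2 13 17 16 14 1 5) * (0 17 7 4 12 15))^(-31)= (0 13 14 15 6 17 4 1 5 2 16 12 7)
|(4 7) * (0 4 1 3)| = 5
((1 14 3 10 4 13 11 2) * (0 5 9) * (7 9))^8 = (14)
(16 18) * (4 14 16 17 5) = (4 14 16 18 17 5) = [0, 1, 2, 3, 14, 4, 6, 7, 8, 9, 10, 11, 12, 13, 16, 15, 18, 5, 17]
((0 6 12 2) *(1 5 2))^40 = ((0 6 12 1 5 2))^40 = (0 5 12)(1 6 2)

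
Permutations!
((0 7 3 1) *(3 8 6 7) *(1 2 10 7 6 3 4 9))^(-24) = (2 10 7 8 3)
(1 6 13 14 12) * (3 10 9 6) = (1 3 10 9 6 13 14 12) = [0, 3, 2, 10, 4, 5, 13, 7, 8, 6, 9, 11, 1, 14, 12]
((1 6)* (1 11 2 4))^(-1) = (1 4 2 11 6)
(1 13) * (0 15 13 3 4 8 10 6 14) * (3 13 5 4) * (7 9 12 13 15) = [7, 15, 2, 3, 8, 4, 14, 9, 10, 12, 6, 11, 13, 1, 0, 5] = (0 7 9 12 13 1 15 5 4 8 10 6 14)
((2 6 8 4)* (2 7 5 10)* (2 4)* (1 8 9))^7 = ((1 8 2 6 9)(4 7 5 10))^7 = (1 2 9 8 6)(4 10 5 7)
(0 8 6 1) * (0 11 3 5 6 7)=(0 8 7)(1 11 3 5 6)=[8, 11, 2, 5, 4, 6, 1, 0, 7, 9, 10, 3]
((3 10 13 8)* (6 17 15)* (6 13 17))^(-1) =(3 8 13 15 17 10)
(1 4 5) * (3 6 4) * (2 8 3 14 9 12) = [0, 14, 8, 6, 5, 1, 4, 7, 3, 12, 10, 11, 2, 13, 9] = (1 14 9 12 2 8 3 6 4 5)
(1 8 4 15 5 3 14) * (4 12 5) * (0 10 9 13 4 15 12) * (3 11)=(15)(0 10 9 13 4 12 5 11 3 14 1 8)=[10, 8, 2, 14, 12, 11, 6, 7, 0, 13, 9, 3, 5, 4, 1, 15]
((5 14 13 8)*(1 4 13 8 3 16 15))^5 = (1 15 16 3 13 4)(5 8 14)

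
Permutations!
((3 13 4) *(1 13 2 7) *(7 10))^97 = (1 7 10 2 3 4 13)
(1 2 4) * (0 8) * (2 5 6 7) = (0 8)(1 5 6 7 2 4) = [8, 5, 4, 3, 1, 6, 7, 2, 0]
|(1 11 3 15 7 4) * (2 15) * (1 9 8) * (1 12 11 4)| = |(1 4 9 8 12 11 3 2 15 7)| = 10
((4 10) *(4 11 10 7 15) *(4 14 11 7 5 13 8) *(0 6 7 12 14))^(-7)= ((0 6 7 15)(4 5 13 8)(10 12 14 11))^(-7)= (0 6 7 15)(4 5 13 8)(10 12 14 11)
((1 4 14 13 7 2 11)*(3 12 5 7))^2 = (1 14 3 5 2)(4 13 12 7 11)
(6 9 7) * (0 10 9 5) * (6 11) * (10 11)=(0 11 6 5)(7 10 9)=[11, 1, 2, 3, 4, 0, 5, 10, 8, 7, 9, 6]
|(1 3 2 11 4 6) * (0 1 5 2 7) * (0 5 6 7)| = 15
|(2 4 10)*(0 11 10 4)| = |(0 11 10 2)| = 4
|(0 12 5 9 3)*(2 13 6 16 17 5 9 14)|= |(0 12 9 3)(2 13 6 16 17 5 14)|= 28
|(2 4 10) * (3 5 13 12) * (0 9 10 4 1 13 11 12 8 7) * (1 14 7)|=12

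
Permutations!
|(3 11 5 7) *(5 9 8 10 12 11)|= |(3 5 7)(8 10 12 11 9)|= 15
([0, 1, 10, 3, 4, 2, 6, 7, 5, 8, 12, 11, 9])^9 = [0, 1, 9, 3, 4, 12, 6, 7, 10, 2, 8, 11, 5]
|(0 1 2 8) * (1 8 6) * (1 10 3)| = 10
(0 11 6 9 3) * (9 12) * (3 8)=[11, 1, 2, 0, 4, 5, 12, 7, 3, 8, 10, 6, 9]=(0 11 6 12 9 8 3)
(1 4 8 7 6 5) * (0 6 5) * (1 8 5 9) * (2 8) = (0 6)(1 4 5 2 8 7 9) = [6, 4, 8, 3, 5, 2, 0, 9, 7, 1]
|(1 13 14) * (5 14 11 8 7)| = 7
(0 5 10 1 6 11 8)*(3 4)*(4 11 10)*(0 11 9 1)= (0 5 4 3 9 1 6 10)(8 11)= [5, 6, 2, 9, 3, 4, 10, 7, 11, 1, 0, 8]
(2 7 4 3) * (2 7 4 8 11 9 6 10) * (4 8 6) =(2 8 11 9 4 3 7 6 10) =[0, 1, 8, 7, 3, 5, 10, 6, 11, 4, 2, 9]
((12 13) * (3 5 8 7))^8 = (13)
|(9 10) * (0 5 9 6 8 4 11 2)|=9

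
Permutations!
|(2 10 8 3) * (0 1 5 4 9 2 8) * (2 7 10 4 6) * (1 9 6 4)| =|(0 9 7 10)(1 5 4 6 2)(3 8)| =20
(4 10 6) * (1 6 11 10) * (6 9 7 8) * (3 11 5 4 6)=(1 9 7 8 3 11 10 5 4)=[0, 9, 2, 11, 1, 4, 6, 8, 3, 7, 5, 10]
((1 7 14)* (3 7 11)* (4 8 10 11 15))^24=(1 3 8)(4 14 11)(7 10 15)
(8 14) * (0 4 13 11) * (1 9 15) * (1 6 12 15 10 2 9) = (0 4 13 11)(2 9 10)(6 12 15)(8 14) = [4, 1, 9, 3, 13, 5, 12, 7, 14, 10, 2, 0, 15, 11, 8, 6]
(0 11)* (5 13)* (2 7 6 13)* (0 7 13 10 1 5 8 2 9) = [11, 5, 13, 3, 4, 9, 10, 6, 2, 0, 1, 7, 12, 8] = (0 11 7 6 10 1 5 9)(2 13 8)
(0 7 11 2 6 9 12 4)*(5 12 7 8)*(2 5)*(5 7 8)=(0 5 12 4)(2 6 9 8)(7 11)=[5, 1, 6, 3, 0, 12, 9, 11, 2, 8, 10, 7, 4]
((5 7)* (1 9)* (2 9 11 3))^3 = ((1 11 3 2 9)(5 7))^3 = (1 2 11 9 3)(5 7)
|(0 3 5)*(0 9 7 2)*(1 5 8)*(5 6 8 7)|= 12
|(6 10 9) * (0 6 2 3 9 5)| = |(0 6 10 5)(2 3 9)| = 12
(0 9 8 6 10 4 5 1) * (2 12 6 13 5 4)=(0 9 8 13 5 1)(2 12 6 10)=[9, 0, 12, 3, 4, 1, 10, 7, 13, 8, 2, 11, 6, 5]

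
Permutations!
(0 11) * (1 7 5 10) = (0 11)(1 7 5 10) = [11, 7, 2, 3, 4, 10, 6, 5, 8, 9, 1, 0]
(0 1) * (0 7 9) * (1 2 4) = [2, 7, 4, 3, 1, 5, 6, 9, 8, 0] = (0 2 4 1 7 9)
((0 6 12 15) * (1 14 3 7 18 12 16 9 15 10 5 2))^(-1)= (0 15 9 16 6)(1 2 5 10 12 18 7 3 14)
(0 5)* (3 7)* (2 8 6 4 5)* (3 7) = (0 2 8 6 4 5) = [2, 1, 8, 3, 5, 0, 4, 7, 6]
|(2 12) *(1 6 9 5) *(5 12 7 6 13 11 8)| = 5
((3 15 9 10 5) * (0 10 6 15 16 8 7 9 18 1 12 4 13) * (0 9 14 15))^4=(0 16 15 4)(1 9 5 7)(3 14 12 6)(8 18 13 10)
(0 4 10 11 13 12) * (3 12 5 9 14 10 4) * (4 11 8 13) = (0 3 12)(4 11)(5 9 14 10 8 13) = [3, 1, 2, 12, 11, 9, 6, 7, 13, 14, 8, 4, 0, 5, 10]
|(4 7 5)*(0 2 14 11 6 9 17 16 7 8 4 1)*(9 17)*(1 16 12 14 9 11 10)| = 30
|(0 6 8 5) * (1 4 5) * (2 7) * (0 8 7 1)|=|(0 6 7 2 1 4 5 8)|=8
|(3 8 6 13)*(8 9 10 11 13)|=|(3 9 10 11 13)(6 8)|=10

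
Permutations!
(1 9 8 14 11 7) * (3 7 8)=(1 9 3 7)(8 14 11)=[0, 9, 2, 7, 4, 5, 6, 1, 14, 3, 10, 8, 12, 13, 11]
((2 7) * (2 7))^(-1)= ((7))^(-1)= (7)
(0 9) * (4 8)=(0 9)(4 8)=[9, 1, 2, 3, 8, 5, 6, 7, 4, 0]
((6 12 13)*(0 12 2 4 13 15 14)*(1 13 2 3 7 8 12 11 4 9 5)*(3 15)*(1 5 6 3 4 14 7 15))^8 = (0 14 11)(1 2 8 3 6 4 7 13 9 12 15)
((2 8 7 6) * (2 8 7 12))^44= (2 12 8 6 7)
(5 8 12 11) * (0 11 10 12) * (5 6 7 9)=(0 11 6 7 9 5 8)(10 12)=[11, 1, 2, 3, 4, 8, 7, 9, 0, 5, 12, 6, 10]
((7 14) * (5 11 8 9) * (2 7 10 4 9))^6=(2 5 10)(4 7 11)(8 9 14)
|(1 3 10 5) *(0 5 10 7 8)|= 6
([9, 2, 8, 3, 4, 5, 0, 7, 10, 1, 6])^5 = [10, 0, 9, 3, 4, 5, 8, 7, 1, 6, 2]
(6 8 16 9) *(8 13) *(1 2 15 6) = (1 2 15 6 13 8 16 9) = [0, 2, 15, 3, 4, 5, 13, 7, 16, 1, 10, 11, 12, 8, 14, 6, 9]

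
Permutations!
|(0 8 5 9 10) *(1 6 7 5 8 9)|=12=|(0 9 10)(1 6 7 5)|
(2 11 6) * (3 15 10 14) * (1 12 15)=(1 12 15 10 14 3)(2 11 6)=[0, 12, 11, 1, 4, 5, 2, 7, 8, 9, 14, 6, 15, 13, 3, 10]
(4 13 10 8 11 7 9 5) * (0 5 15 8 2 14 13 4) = (0 5)(2 14 13 10)(7 9 15 8 11) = [5, 1, 14, 3, 4, 0, 6, 9, 11, 15, 2, 7, 12, 10, 13, 8]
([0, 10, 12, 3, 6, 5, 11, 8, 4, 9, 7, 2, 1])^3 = (1 8 11)(2 10 4)(6 12 7)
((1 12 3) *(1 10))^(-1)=(1 10 3 12)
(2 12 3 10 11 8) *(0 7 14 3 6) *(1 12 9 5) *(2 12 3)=(0 7 14 2 9 5 1 3 10 11 8 12 6)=[7, 3, 9, 10, 4, 1, 0, 14, 12, 5, 11, 8, 6, 13, 2]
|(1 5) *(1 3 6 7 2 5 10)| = |(1 10)(2 5 3 6 7)| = 10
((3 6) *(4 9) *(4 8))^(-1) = ((3 6)(4 9 8))^(-1) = (3 6)(4 8 9)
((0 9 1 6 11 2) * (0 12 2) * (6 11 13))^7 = (0 11 1 9)(2 12)(6 13)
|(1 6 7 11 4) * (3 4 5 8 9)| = 9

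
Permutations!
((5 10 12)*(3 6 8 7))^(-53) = ((3 6 8 7)(5 10 12))^(-53) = (3 7 8 6)(5 10 12)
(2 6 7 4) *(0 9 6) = (0 9 6 7 4 2) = [9, 1, 0, 3, 2, 5, 7, 4, 8, 6]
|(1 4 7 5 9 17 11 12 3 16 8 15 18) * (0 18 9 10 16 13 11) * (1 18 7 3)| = |(18)(0 7 5 10 16 8 15 9 17)(1 4 3 13 11 12)| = 18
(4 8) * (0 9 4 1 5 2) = (0 9 4 8 1 5 2) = [9, 5, 0, 3, 8, 2, 6, 7, 1, 4]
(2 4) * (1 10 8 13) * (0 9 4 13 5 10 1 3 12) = (0 9 4 2 13 3 12)(5 10 8) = [9, 1, 13, 12, 2, 10, 6, 7, 5, 4, 8, 11, 0, 3]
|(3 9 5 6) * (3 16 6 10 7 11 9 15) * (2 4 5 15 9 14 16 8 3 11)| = 40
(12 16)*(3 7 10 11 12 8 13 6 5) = (3 7 10 11 12 16 8 13 6 5) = [0, 1, 2, 7, 4, 3, 5, 10, 13, 9, 11, 12, 16, 6, 14, 15, 8]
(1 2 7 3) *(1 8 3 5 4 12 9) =(1 2 7 5 4 12 9)(3 8) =[0, 2, 7, 8, 12, 4, 6, 5, 3, 1, 10, 11, 9]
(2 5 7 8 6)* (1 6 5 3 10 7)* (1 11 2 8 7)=(1 6 8 5 11 2 3 10)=[0, 6, 3, 10, 4, 11, 8, 7, 5, 9, 1, 2]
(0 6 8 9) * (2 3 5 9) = [6, 1, 3, 5, 4, 9, 8, 7, 2, 0] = (0 6 8 2 3 5 9)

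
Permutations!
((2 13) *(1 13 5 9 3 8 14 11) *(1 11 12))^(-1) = ((1 13 2 5 9 3 8 14 12))^(-1) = (1 12 14 8 3 9 5 2 13)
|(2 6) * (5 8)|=2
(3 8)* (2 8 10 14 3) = (2 8)(3 10 14) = [0, 1, 8, 10, 4, 5, 6, 7, 2, 9, 14, 11, 12, 13, 3]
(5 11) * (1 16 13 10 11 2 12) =[0, 16, 12, 3, 4, 2, 6, 7, 8, 9, 11, 5, 1, 10, 14, 15, 13] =(1 16 13 10 11 5 2 12)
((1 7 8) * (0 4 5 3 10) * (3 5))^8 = (10)(1 8 7)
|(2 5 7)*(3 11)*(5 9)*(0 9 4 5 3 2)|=|(0 9 3 11 2 4 5 7)|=8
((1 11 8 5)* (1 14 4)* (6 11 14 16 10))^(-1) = ((1 14 4)(5 16 10 6 11 8))^(-1) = (1 4 14)(5 8 11 6 10 16)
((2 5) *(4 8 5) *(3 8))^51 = ((2 4 3 8 5))^51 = (2 4 3 8 5)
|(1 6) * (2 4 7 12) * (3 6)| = |(1 3 6)(2 4 7 12)| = 12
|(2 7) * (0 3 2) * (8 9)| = |(0 3 2 7)(8 9)| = 4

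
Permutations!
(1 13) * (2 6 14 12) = [0, 13, 6, 3, 4, 5, 14, 7, 8, 9, 10, 11, 2, 1, 12] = (1 13)(2 6 14 12)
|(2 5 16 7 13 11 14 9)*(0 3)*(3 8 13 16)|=|(0 8 13 11 14 9 2 5 3)(7 16)|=18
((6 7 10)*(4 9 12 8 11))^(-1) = ((4 9 12 8 11)(6 7 10))^(-1) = (4 11 8 12 9)(6 10 7)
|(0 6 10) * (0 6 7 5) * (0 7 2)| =|(0 2)(5 7)(6 10)| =2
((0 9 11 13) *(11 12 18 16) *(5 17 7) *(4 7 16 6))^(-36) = (18)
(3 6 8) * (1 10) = [0, 10, 2, 6, 4, 5, 8, 7, 3, 9, 1] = (1 10)(3 6 8)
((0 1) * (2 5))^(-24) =(5)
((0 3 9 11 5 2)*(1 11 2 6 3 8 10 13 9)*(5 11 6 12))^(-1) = (0 2 9 13 10 8)(1 3 6)(5 12)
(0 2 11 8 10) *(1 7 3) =(0 2 11 8 10)(1 7 3) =[2, 7, 11, 1, 4, 5, 6, 3, 10, 9, 0, 8]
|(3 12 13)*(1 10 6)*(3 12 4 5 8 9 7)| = |(1 10 6)(3 4 5 8 9 7)(12 13)| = 6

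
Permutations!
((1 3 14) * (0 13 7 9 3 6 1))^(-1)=(0 14 3 9 7 13)(1 6)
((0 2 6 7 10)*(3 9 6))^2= (0 3 6 10 2 9 7)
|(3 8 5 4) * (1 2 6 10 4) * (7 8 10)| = |(1 2 6 7 8 5)(3 10 4)| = 6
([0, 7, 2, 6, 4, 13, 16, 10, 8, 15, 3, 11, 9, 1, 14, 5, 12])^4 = [0, 6, 2, 9, 4, 10, 15, 16, 8, 1, 12, 11, 13, 3, 14, 7, 5]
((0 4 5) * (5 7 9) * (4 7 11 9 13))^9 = (0 13 11 5 7 4 9)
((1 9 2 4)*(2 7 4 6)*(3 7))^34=(1 4 7 3 9)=((1 9 3 7 4)(2 6))^34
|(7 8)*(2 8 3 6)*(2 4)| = 6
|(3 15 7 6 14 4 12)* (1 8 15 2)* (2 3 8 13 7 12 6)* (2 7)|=|(1 13 2)(4 6 14)(8 15 12)|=3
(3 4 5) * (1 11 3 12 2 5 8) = (1 11 3 4 8)(2 5 12) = [0, 11, 5, 4, 8, 12, 6, 7, 1, 9, 10, 3, 2]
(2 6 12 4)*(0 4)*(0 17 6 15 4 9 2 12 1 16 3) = (0 9 2 15 4 12 17 6 1 16 3) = [9, 16, 15, 0, 12, 5, 1, 7, 8, 2, 10, 11, 17, 13, 14, 4, 3, 6]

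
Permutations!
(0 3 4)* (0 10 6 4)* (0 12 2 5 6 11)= (0 3 12 2 5 6 4 10 11)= [3, 1, 5, 12, 10, 6, 4, 7, 8, 9, 11, 0, 2]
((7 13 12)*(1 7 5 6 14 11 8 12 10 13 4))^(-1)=(1 4 7)(5 12 8 11 14 6)(10 13)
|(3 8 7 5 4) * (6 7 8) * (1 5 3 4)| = |(8)(1 5)(3 6 7)| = 6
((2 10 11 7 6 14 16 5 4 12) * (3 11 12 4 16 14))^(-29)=(2 10 12)(3 6 7 11)(5 16)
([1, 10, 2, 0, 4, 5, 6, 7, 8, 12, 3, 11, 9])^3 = (0 3 10 1)(9 12)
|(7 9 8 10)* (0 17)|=|(0 17)(7 9 8 10)|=4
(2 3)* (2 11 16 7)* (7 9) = (2 3 11 16 9 7) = [0, 1, 3, 11, 4, 5, 6, 2, 8, 7, 10, 16, 12, 13, 14, 15, 9]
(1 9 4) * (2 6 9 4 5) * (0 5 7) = (0 5 2 6 9 7)(1 4) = [5, 4, 6, 3, 1, 2, 9, 0, 8, 7]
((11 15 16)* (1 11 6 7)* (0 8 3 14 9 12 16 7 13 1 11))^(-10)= (16)(7 15 11)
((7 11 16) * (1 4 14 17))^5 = (1 4 14 17)(7 16 11)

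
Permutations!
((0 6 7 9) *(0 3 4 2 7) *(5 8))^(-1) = ((0 6)(2 7 9 3 4)(5 8))^(-1) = (0 6)(2 4 3 9 7)(5 8)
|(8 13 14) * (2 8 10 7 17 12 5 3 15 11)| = 12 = |(2 8 13 14 10 7 17 12 5 3 15 11)|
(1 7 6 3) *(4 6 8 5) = (1 7 8 5 4 6 3) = [0, 7, 2, 1, 6, 4, 3, 8, 5]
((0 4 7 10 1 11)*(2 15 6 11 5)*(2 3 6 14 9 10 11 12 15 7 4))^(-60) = ((0 2 7 11)(1 5 3 6 12 15 14 9 10))^(-60) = (1 6 14)(3 15 10)(5 12 9)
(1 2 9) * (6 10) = [0, 2, 9, 3, 4, 5, 10, 7, 8, 1, 6] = (1 2 9)(6 10)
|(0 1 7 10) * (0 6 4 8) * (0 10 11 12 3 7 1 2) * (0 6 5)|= 28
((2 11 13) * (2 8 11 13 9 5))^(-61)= ((2 13 8 11 9 5))^(-61)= (2 5 9 11 8 13)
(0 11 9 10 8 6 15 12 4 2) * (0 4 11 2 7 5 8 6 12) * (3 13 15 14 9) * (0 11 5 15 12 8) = (0 2 4 7 15 11 3 13 12 5)(6 14 9 10) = [2, 1, 4, 13, 7, 0, 14, 15, 8, 10, 6, 3, 5, 12, 9, 11]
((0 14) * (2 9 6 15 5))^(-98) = (2 6 5 9 15)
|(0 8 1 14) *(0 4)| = 5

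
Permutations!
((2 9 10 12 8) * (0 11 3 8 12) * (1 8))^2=((12)(0 11 3 1 8 2 9 10))^2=(12)(0 3 8 9)(1 2 10 11)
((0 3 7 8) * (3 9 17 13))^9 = (0 17 3 8 9 13 7)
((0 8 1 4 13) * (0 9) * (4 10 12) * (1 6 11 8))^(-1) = (0 9 13 4 12 10 1)(6 8 11)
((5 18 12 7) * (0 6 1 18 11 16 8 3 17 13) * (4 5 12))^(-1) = ((0 6 1 18 4 5 11 16 8 3 17 13)(7 12))^(-1) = (0 13 17 3 8 16 11 5 4 18 1 6)(7 12)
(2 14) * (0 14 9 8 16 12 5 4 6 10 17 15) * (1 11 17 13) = (0 14 2 9 8 16 12 5 4 6 10 13 1 11 17 15) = [14, 11, 9, 3, 6, 4, 10, 7, 16, 8, 13, 17, 5, 1, 2, 0, 12, 15]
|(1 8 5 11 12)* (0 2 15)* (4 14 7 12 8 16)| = |(0 2 15)(1 16 4 14 7 12)(5 11 8)| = 6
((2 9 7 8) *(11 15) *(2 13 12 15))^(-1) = (2 11 15 12 13 8 7 9)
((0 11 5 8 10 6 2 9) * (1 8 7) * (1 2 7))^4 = (0 8 2 5 6)(1 7 11 10 9)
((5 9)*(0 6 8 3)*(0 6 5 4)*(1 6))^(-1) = ((0 5 9 4)(1 6 8 3))^(-1) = (0 4 9 5)(1 3 8 6)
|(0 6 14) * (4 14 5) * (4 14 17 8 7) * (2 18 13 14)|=|(0 6 5 2 18 13 14)(4 17 8 7)|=28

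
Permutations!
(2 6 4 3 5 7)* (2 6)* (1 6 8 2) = (1 6 4 3 5 7 8 2) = [0, 6, 1, 5, 3, 7, 4, 8, 2]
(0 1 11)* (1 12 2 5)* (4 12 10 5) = (0 10 5 1 11)(2 4 12) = [10, 11, 4, 3, 12, 1, 6, 7, 8, 9, 5, 0, 2]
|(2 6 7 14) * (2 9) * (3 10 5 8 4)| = |(2 6 7 14 9)(3 10 5 8 4)| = 5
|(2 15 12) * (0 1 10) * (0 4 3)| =15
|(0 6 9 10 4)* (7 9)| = 6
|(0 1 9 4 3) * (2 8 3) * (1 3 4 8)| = 10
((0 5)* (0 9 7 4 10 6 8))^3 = (0 7 6 5 4 8 9 10)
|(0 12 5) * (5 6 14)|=5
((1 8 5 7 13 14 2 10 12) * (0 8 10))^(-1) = (0 2 14 13 7 5 8)(1 12 10) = ((0 8 5 7 13 14 2)(1 10 12))^(-1)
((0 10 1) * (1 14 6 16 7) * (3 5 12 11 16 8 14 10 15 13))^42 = ((0 15 13 3 5 12 11 16 7 1)(6 8 14))^42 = (0 13 5 11 7)(1 15 3 12 16)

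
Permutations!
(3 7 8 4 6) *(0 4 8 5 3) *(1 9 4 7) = (0 7 5 3 1 9 4 6) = [7, 9, 2, 1, 6, 3, 0, 5, 8, 4]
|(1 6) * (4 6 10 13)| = |(1 10 13 4 6)| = 5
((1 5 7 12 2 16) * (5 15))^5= (1 2 7 15 16 12 5)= ((1 15 5 7 12 2 16))^5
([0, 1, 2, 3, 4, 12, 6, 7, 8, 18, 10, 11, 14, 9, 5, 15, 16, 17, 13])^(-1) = (5 14 12)(9 13 18)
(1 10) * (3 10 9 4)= (1 9 4 3 10)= [0, 9, 2, 10, 3, 5, 6, 7, 8, 4, 1]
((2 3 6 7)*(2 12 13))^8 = ((2 3 6 7 12 13))^8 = (2 6 12)(3 7 13)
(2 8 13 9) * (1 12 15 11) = (1 12 15 11)(2 8 13 9) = [0, 12, 8, 3, 4, 5, 6, 7, 13, 2, 10, 1, 15, 9, 14, 11]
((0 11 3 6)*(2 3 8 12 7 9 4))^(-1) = ((0 11 8 12 7 9 4 2 3 6))^(-1) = (0 6 3 2 4 9 7 12 8 11)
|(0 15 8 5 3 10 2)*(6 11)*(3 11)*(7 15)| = |(0 7 15 8 5 11 6 3 10 2)| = 10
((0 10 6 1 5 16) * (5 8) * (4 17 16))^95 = ((0 10 6 1 8 5 4 17 16))^95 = (0 5 10 4 6 17 1 16 8)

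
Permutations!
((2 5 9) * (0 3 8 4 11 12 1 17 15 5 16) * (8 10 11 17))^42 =((0 3 10 11 12 1 8 4 17 15 5 9 2 16))^42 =(17)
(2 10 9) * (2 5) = (2 10 9 5) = [0, 1, 10, 3, 4, 2, 6, 7, 8, 5, 9]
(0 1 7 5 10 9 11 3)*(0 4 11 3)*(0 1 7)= [7, 0, 2, 4, 11, 10, 6, 5, 8, 3, 9, 1]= (0 7 5 10 9 3 4 11 1)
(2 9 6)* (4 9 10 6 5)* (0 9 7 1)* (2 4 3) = (0 9 5 3 2 10 6 4 7 1) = [9, 0, 10, 2, 7, 3, 4, 1, 8, 5, 6]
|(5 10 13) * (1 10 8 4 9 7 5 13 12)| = 15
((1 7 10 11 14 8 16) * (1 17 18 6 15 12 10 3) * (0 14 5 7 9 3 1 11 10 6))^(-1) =((0 14 8 16 17 18)(1 9 3 11 5 7)(6 15 12))^(-1) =(0 18 17 16 8 14)(1 7 5 11 3 9)(6 12 15)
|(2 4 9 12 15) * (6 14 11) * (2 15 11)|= 7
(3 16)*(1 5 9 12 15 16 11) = (1 5 9 12 15 16 3 11) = [0, 5, 2, 11, 4, 9, 6, 7, 8, 12, 10, 1, 15, 13, 14, 16, 3]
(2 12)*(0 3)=[3, 1, 12, 0, 4, 5, 6, 7, 8, 9, 10, 11, 2]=(0 3)(2 12)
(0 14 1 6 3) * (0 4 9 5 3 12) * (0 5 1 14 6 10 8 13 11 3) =(14)(0 6 12 5)(1 10 8 13 11 3 4 9) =[6, 10, 2, 4, 9, 0, 12, 7, 13, 1, 8, 3, 5, 11, 14]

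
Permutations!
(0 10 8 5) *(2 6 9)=[10, 1, 6, 3, 4, 0, 9, 7, 5, 2, 8]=(0 10 8 5)(2 6 9)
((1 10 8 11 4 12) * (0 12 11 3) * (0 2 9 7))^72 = (12)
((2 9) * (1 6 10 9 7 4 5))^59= (1 9 4 6 2 5 10 7)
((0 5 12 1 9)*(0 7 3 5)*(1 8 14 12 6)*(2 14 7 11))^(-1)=(1 6 5 3 7 8 12 14 2 11 9)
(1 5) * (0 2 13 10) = (0 2 13 10)(1 5) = [2, 5, 13, 3, 4, 1, 6, 7, 8, 9, 0, 11, 12, 10]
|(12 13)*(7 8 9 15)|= 4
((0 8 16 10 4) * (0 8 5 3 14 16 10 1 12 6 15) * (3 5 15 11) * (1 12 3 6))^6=(1 3 14 16 12)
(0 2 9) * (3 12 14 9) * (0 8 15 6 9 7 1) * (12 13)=(0 2 3 13 12 14 7 1)(6 9 8 15)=[2, 0, 3, 13, 4, 5, 9, 1, 15, 8, 10, 11, 14, 12, 7, 6]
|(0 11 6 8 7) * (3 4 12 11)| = 8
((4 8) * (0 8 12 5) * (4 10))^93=(0 4)(5 10)(8 12)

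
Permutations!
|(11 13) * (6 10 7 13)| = 5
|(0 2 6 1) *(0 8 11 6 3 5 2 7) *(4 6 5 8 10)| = 20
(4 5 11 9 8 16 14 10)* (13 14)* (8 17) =(4 5 11 9 17 8 16 13 14 10) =[0, 1, 2, 3, 5, 11, 6, 7, 16, 17, 4, 9, 12, 14, 10, 15, 13, 8]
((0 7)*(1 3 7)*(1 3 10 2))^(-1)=(0 7 3)(1 2 10)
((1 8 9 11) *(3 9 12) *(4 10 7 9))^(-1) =(1 11 9 7 10 4 3 12 8)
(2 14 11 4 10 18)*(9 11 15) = (2 14 15 9 11 4 10 18) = [0, 1, 14, 3, 10, 5, 6, 7, 8, 11, 18, 4, 12, 13, 15, 9, 16, 17, 2]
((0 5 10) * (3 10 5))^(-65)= (0 3 10)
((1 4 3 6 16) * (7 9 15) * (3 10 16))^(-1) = ((1 4 10 16)(3 6)(7 9 15))^(-1) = (1 16 10 4)(3 6)(7 15 9)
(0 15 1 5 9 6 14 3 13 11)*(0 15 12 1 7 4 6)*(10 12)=(0 10 12 1 5 9)(3 13 11 15 7 4 6 14)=[10, 5, 2, 13, 6, 9, 14, 4, 8, 0, 12, 15, 1, 11, 3, 7]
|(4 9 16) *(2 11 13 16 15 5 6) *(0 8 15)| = 11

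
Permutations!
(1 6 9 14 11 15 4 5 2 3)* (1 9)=[0, 6, 3, 9, 5, 2, 1, 7, 8, 14, 10, 15, 12, 13, 11, 4]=(1 6)(2 3 9 14 11 15 4 5)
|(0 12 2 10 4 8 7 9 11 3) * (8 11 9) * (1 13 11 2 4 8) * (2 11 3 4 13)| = 20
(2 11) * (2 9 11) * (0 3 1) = [3, 0, 2, 1, 4, 5, 6, 7, 8, 11, 10, 9] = (0 3 1)(9 11)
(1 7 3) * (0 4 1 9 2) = (0 4 1 7 3 9 2) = [4, 7, 0, 9, 1, 5, 6, 3, 8, 2]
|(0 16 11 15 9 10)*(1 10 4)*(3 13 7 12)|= 8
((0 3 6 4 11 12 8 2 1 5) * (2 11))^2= (0 6 2 5 3 4 1)(8 12 11)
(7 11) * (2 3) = (2 3)(7 11) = [0, 1, 3, 2, 4, 5, 6, 11, 8, 9, 10, 7]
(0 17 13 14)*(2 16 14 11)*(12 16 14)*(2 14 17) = [2, 1, 17, 3, 4, 5, 6, 7, 8, 9, 10, 14, 16, 11, 0, 15, 12, 13] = (0 2 17 13 11 14)(12 16)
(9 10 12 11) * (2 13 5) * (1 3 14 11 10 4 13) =(1 3 14 11 9 4 13 5 2)(10 12) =[0, 3, 1, 14, 13, 2, 6, 7, 8, 4, 12, 9, 10, 5, 11]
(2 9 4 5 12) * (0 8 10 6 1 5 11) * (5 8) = (0 5 12 2 9 4 11)(1 8 10 6) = [5, 8, 9, 3, 11, 12, 1, 7, 10, 4, 6, 0, 2]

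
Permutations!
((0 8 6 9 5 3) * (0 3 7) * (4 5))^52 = (0 9 7 6 5 8 4)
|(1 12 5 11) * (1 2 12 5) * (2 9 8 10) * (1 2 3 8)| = 12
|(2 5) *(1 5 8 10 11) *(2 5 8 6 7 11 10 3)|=|(1 8 3 2 6 7 11)|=7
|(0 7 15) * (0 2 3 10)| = 6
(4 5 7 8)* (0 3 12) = (0 3 12)(4 5 7 8) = [3, 1, 2, 12, 5, 7, 6, 8, 4, 9, 10, 11, 0]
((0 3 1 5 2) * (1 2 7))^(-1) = (0 2 3)(1 7 5)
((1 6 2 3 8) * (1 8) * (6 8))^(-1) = ((1 8 6 2 3))^(-1) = (1 3 2 6 8)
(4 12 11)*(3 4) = [0, 1, 2, 4, 12, 5, 6, 7, 8, 9, 10, 3, 11] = (3 4 12 11)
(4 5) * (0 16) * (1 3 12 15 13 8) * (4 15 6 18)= (0 16)(1 3 12 6 18 4 5 15 13 8)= [16, 3, 2, 12, 5, 15, 18, 7, 1, 9, 10, 11, 6, 8, 14, 13, 0, 17, 4]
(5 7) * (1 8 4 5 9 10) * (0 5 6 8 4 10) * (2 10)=(0 5 7 9)(1 4 6 8 2 10)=[5, 4, 10, 3, 6, 7, 8, 9, 2, 0, 1]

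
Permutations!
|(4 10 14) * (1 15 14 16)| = |(1 15 14 4 10 16)| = 6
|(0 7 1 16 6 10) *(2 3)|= 6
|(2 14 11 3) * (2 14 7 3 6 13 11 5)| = 15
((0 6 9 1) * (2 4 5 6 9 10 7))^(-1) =(0 1 9)(2 7 10 6 5 4)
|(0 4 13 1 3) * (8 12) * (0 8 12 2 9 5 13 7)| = 21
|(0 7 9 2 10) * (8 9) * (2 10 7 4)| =|(0 4 2 7 8 9 10)| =7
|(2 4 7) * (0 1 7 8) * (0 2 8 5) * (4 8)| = |(0 1 7 4 5)(2 8)| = 10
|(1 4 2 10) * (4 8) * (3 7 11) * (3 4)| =|(1 8 3 7 11 4 2 10)| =8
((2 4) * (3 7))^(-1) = ((2 4)(3 7))^(-1) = (2 4)(3 7)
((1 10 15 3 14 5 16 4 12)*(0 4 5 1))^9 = (1 14 3 15 10)(5 16) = ((0 4 12)(1 10 15 3 14)(5 16))^9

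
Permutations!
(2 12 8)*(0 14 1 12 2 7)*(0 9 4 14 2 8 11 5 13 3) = (0 2 8 7 9 4 14 1 12 11 5 13 3) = [2, 12, 8, 0, 14, 13, 6, 9, 7, 4, 10, 5, 11, 3, 1]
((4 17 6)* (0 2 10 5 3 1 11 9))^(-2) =(0 11 3 10)(1 5 2 9)(4 17 6)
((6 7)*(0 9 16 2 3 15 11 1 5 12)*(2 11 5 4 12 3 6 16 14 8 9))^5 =(0 11 2 1 6 4 7 12 16)(3 5 15)(8 14 9)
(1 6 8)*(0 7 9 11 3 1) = [7, 6, 2, 1, 4, 5, 8, 9, 0, 11, 10, 3] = (0 7 9 11 3 1 6 8)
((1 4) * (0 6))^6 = (6)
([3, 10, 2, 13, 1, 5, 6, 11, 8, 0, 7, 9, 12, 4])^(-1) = [9, 4, 2, 0, 13, 5, 6, 10, 8, 11, 1, 7, 12, 3]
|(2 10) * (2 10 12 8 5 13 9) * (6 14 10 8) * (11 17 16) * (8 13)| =42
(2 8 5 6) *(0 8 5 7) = [8, 1, 5, 3, 4, 6, 2, 0, 7] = (0 8 7)(2 5 6)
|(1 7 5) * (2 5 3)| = 5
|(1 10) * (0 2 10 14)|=5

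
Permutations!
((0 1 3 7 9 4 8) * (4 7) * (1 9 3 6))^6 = (9)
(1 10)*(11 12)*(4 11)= (1 10)(4 11 12)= [0, 10, 2, 3, 11, 5, 6, 7, 8, 9, 1, 12, 4]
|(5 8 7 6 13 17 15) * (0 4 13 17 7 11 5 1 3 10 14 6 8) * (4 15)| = |(0 15 1 3 10 14 6 17 4 13 7 8 11 5)| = 14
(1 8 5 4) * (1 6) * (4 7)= (1 8 5 7 4 6)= [0, 8, 2, 3, 6, 7, 1, 4, 5]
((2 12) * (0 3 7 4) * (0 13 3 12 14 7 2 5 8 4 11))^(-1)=((0 12 5 8 4 13 3 2 14 7 11))^(-1)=(0 11 7 14 2 3 13 4 8 5 12)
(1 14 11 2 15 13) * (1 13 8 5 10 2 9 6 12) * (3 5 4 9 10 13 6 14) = (1 3 5 13 6 12)(2 15 8 4 9 14 11 10) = [0, 3, 15, 5, 9, 13, 12, 7, 4, 14, 2, 10, 1, 6, 11, 8]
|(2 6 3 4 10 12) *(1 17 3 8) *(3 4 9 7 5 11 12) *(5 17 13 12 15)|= 6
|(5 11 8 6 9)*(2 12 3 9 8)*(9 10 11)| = 10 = |(2 12 3 10 11)(5 9)(6 8)|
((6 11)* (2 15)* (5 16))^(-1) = (2 15)(5 16)(6 11)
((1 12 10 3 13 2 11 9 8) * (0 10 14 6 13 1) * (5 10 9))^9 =((0 9 8)(1 12 14 6 13 2 11 5 10 3))^9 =(1 3 10 5 11 2 13 6 14 12)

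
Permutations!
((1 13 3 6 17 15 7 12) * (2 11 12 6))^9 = ((1 13 3 2 11 12)(6 17 15 7))^9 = (1 2)(3 12)(6 17 15 7)(11 13)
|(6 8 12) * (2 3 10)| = |(2 3 10)(6 8 12)| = 3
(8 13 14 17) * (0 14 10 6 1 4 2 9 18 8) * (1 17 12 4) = [14, 1, 9, 3, 2, 5, 17, 7, 13, 18, 6, 11, 4, 10, 12, 15, 16, 0, 8] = (0 14 12 4 2 9 18 8 13 10 6 17)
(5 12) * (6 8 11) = [0, 1, 2, 3, 4, 12, 8, 7, 11, 9, 10, 6, 5] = (5 12)(6 8 11)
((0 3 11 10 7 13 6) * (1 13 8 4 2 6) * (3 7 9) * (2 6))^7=((0 7 8 4 6)(1 13)(3 11 10 9))^7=(0 8 6 7 4)(1 13)(3 9 10 11)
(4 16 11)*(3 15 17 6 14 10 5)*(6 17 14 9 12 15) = (17)(3 6 9 12 15 14 10 5)(4 16 11) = [0, 1, 2, 6, 16, 3, 9, 7, 8, 12, 5, 4, 15, 13, 10, 14, 11, 17]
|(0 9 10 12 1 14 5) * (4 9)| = 8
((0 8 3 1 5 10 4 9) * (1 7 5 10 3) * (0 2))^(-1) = (0 2 9 4 10 1 8)(3 5 7)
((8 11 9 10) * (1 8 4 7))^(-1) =(1 7 4 10 9 11 8)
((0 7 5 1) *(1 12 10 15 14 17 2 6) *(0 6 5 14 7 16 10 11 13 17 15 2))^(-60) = ((0 16 10 2 5 12 11 13 17)(1 6)(7 14 15))^(-60) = (0 2 11)(5 13 16)(10 12 17)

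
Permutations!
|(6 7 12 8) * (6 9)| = |(6 7 12 8 9)| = 5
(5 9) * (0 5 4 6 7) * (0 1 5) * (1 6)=(1 5 9 4)(6 7)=[0, 5, 2, 3, 1, 9, 7, 6, 8, 4]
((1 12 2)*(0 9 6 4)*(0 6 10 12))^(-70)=(0 10 2)(1 9 12)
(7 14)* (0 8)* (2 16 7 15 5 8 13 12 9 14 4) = [13, 1, 16, 3, 2, 8, 6, 4, 0, 14, 10, 11, 9, 12, 15, 5, 7] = (0 13 12 9 14 15 5 8)(2 16 7 4)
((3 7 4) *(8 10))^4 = ((3 7 4)(8 10))^4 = (10)(3 7 4)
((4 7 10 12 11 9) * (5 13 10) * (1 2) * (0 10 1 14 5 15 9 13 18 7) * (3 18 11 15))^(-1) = (0 4 9 15 12 10)(1 13 11 5 14 2)(3 7 18)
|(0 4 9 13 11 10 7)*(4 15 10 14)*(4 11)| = 12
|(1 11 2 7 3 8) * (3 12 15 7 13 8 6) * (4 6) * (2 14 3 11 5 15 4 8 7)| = 13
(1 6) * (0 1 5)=(0 1 6 5)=[1, 6, 2, 3, 4, 0, 5]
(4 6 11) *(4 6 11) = (4 11 6) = [0, 1, 2, 3, 11, 5, 4, 7, 8, 9, 10, 6]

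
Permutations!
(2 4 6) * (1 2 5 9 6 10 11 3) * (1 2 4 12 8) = (1 4 10 11 3 2 12 8)(5 9 6) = [0, 4, 12, 2, 10, 9, 5, 7, 1, 6, 11, 3, 8]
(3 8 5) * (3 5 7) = (3 8 7) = [0, 1, 2, 8, 4, 5, 6, 3, 7]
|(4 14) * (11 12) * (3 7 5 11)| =10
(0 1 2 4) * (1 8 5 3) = [8, 2, 4, 1, 0, 3, 6, 7, 5] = (0 8 5 3 1 2 4)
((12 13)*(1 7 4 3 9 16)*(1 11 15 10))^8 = ((1 7 4 3 9 16 11 15 10)(12 13))^8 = (1 10 15 11 16 9 3 4 7)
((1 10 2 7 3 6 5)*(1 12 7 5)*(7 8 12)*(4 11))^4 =(12)(1 7 10 3 2 6 5)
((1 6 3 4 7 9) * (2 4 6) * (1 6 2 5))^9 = (1 5)(2 9)(3 7)(4 6)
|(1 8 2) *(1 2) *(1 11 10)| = 4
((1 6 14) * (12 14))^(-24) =((1 6 12 14))^(-24) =(14)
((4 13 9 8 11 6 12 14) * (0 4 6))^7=((0 4 13 9 8 11)(6 12 14))^7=(0 4 13 9 8 11)(6 12 14)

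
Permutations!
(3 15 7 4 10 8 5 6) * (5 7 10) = [0, 1, 2, 15, 5, 6, 3, 4, 7, 9, 8, 11, 12, 13, 14, 10] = (3 15 10 8 7 4 5 6)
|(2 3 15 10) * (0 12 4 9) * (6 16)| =4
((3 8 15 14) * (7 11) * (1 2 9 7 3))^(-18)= ((1 2 9 7 11 3 8 15 14))^(-18)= (15)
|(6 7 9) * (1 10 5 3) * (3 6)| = 7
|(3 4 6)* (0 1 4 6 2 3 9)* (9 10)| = |(0 1 4 2 3 6 10 9)| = 8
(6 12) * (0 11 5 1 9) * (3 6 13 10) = (0 11 5 1 9)(3 6 12 13 10) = [11, 9, 2, 6, 4, 1, 12, 7, 8, 0, 3, 5, 13, 10]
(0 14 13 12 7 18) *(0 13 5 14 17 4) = (0 17 4)(5 14)(7 18 13 12) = [17, 1, 2, 3, 0, 14, 6, 18, 8, 9, 10, 11, 7, 12, 5, 15, 16, 4, 13]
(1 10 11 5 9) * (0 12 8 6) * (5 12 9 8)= (0 9 1 10 11 12 5 8 6)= [9, 10, 2, 3, 4, 8, 0, 7, 6, 1, 11, 12, 5]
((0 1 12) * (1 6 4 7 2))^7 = (12)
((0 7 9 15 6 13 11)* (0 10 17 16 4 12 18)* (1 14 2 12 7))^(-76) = ((0 1 14 2 12 18)(4 7 9 15 6 13 11 10 17 16))^(-76) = (0 14 12)(1 2 18)(4 6 17 9 11)(7 13 16 15 10)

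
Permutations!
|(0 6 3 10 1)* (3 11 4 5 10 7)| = 14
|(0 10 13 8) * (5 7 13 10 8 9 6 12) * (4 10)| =6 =|(0 8)(4 10)(5 7 13 9 6 12)|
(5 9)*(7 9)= [0, 1, 2, 3, 4, 7, 6, 9, 8, 5]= (5 7 9)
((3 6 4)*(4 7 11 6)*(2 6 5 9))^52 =((2 6 7 11 5 9)(3 4))^52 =(2 5 7)(6 9 11)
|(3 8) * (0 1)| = 2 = |(0 1)(3 8)|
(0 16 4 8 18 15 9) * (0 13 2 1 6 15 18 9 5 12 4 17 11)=[16, 6, 1, 3, 8, 12, 15, 7, 9, 13, 10, 0, 4, 2, 14, 5, 17, 11, 18]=(18)(0 16 17 11)(1 6 15 5 12 4 8 9 13 2)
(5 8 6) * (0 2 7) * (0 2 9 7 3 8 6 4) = (0 9 7 2 3 8 4)(5 6) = [9, 1, 3, 8, 0, 6, 5, 2, 4, 7]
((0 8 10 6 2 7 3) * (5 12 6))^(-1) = (0 3 7 2 6 12 5 10 8)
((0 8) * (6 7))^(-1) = (0 8)(6 7)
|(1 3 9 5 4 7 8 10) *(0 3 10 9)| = |(0 3)(1 10)(4 7 8 9 5)| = 10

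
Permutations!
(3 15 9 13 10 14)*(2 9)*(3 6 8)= [0, 1, 9, 15, 4, 5, 8, 7, 3, 13, 14, 11, 12, 10, 6, 2]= (2 9 13 10 14 6 8 3 15)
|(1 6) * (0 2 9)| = 6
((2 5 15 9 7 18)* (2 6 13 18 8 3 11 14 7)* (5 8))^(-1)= ((2 8 3 11 14 7 5 15 9)(6 13 18))^(-1)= (2 9 15 5 7 14 11 3 8)(6 18 13)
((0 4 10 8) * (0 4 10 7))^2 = (0 8 7 10 4)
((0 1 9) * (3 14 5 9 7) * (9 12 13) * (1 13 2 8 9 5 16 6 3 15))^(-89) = (0 5 2 9 13 12 8)(1 7 15)(3 6 16 14)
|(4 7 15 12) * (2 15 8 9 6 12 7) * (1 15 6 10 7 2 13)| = 28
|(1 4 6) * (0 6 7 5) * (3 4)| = |(0 6 1 3 4 7 5)| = 7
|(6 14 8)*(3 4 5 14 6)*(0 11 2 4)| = 8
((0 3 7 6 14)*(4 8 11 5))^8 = (0 6 3 14 7) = ((0 3 7 6 14)(4 8 11 5))^8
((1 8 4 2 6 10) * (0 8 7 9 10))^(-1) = (0 6 2 4 8)(1 10 9 7)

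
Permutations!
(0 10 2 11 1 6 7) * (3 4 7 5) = (0 10 2 11 1 6 5 3 4 7) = [10, 6, 11, 4, 7, 3, 5, 0, 8, 9, 2, 1]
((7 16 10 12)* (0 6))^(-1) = ((0 6)(7 16 10 12))^(-1) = (0 6)(7 12 10 16)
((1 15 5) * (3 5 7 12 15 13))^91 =((1 13 3 5)(7 12 15))^91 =(1 5 3 13)(7 12 15)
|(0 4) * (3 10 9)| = 6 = |(0 4)(3 10 9)|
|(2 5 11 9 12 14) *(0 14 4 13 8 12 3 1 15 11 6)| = 20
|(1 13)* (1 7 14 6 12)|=|(1 13 7 14 6 12)|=6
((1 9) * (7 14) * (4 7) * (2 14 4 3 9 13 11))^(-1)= (1 9 3 14 2 11 13)(4 7)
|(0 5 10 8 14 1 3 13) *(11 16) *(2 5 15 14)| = 12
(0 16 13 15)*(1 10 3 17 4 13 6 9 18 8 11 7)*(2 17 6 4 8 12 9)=(0 16 4 13 15)(1 10 3 6 2 17 8 11 7)(9 18 12)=[16, 10, 17, 6, 13, 5, 2, 1, 11, 18, 3, 7, 9, 15, 14, 0, 4, 8, 12]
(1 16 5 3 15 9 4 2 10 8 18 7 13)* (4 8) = (1 16 5 3 15 9 8 18 7 13)(2 10 4) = [0, 16, 10, 15, 2, 3, 6, 13, 18, 8, 4, 11, 12, 1, 14, 9, 5, 17, 7]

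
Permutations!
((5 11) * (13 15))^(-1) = ((5 11)(13 15))^(-1) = (5 11)(13 15)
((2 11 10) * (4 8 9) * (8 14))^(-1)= (2 10 11)(4 9 8 14)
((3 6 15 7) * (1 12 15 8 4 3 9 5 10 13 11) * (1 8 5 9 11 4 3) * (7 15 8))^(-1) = (15)(1 4 13 10 5 6 3 8 12)(7 11)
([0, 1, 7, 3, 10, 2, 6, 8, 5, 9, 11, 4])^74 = [0, 1, 8, 3, 11, 7, 6, 5, 2, 9, 4, 10]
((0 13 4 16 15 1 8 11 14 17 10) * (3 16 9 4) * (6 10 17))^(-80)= (17)(0 14 1 3 10 11 15 13 6 8 16)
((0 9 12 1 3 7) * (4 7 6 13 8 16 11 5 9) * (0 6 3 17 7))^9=(0 4)(1 9 11 8 6 17 12 5 16 13 7)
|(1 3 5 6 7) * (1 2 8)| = 7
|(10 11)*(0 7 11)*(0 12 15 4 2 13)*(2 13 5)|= 8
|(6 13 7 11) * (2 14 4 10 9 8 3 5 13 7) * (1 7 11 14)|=22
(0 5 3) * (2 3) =[5, 1, 3, 0, 4, 2] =(0 5 2 3)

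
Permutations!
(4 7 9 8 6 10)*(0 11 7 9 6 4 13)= [11, 1, 2, 3, 9, 5, 10, 6, 4, 8, 13, 7, 12, 0]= (0 11 7 6 10 13)(4 9 8)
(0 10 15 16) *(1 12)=(0 10 15 16)(1 12)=[10, 12, 2, 3, 4, 5, 6, 7, 8, 9, 15, 11, 1, 13, 14, 16, 0]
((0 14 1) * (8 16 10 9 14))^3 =(0 10 1 16 14 8 9)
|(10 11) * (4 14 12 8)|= |(4 14 12 8)(10 11)|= 4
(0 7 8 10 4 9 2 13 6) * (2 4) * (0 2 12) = (0 7 8 10 12)(2 13 6)(4 9) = [7, 1, 13, 3, 9, 5, 2, 8, 10, 4, 12, 11, 0, 6]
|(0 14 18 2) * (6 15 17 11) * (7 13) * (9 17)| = |(0 14 18 2)(6 15 9 17 11)(7 13)| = 20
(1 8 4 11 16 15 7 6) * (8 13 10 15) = [0, 13, 2, 3, 11, 5, 1, 6, 4, 9, 15, 16, 12, 10, 14, 7, 8] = (1 13 10 15 7 6)(4 11 16 8)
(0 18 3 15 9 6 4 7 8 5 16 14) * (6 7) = (0 18 3 15 9 7 8 5 16 14)(4 6) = [18, 1, 2, 15, 6, 16, 4, 8, 5, 7, 10, 11, 12, 13, 0, 9, 14, 17, 3]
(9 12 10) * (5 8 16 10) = (5 8 16 10 9 12) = [0, 1, 2, 3, 4, 8, 6, 7, 16, 12, 9, 11, 5, 13, 14, 15, 10]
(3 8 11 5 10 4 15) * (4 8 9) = (3 9 4 15)(5 10 8 11) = [0, 1, 2, 9, 15, 10, 6, 7, 11, 4, 8, 5, 12, 13, 14, 3]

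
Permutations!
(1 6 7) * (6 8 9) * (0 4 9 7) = (0 4 9 6)(1 8 7) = [4, 8, 2, 3, 9, 5, 0, 1, 7, 6]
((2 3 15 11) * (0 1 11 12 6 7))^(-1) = (0 7 6 12 15 3 2 11 1)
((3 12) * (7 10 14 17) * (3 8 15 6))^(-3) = (3 8 6 12 15)(7 10 14 17)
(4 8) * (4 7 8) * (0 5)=(0 5)(7 8)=[5, 1, 2, 3, 4, 0, 6, 8, 7]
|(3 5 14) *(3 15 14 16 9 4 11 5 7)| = 10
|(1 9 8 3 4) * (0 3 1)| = 3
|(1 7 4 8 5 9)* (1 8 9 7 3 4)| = |(1 3 4 9 8 5 7)| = 7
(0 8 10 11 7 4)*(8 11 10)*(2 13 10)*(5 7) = (0 11 5 7 4)(2 13 10) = [11, 1, 13, 3, 0, 7, 6, 4, 8, 9, 2, 5, 12, 10]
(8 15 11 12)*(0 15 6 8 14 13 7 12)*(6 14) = (0 15 11)(6 8 14 13 7 12) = [15, 1, 2, 3, 4, 5, 8, 12, 14, 9, 10, 0, 6, 7, 13, 11]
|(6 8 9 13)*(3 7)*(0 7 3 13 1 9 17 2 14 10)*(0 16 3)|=22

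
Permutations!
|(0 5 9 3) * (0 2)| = 5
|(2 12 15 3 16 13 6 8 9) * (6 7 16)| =|(2 12 15 3 6 8 9)(7 16 13)| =21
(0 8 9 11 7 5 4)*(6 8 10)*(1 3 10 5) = (0 5 4)(1 3 10 6 8 9 11 7) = [5, 3, 2, 10, 0, 4, 8, 1, 9, 11, 6, 7]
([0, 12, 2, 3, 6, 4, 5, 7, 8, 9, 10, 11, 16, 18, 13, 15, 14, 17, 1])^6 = (18)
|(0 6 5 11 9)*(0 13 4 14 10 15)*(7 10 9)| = 28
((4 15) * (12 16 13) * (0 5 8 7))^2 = ((0 5 8 7)(4 15)(12 16 13))^2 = (0 8)(5 7)(12 13 16)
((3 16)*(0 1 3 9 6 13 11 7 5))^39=((0 1 3 16 9 6 13 11 7 5))^39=(0 5 7 11 13 6 9 16 3 1)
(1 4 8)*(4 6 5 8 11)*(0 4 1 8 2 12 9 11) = (0 4)(1 6 5 2 12 9 11) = [4, 6, 12, 3, 0, 2, 5, 7, 8, 11, 10, 1, 9]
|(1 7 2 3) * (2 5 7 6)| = |(1 6 2 3)(5 7)| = 4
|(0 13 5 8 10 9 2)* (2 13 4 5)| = |(0 4 5 8 10 9 13 2)| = 8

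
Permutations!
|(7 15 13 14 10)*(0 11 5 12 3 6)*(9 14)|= 6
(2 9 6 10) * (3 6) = [0, 1, 9, 6, 4, 5, 10, 7, 8, 3, 2] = (2 9 3 6 10)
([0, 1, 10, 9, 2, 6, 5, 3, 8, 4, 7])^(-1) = (2 4 9 3 7 10)(5 6)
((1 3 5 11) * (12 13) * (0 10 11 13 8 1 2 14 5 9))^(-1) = (0 9 3 1 8 12 13 5 14 2 11 10)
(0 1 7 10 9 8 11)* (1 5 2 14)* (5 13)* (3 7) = (0 13 5 2 14 1 3 7 10 9 8 11) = [13, 3, 14, 7, 4, 2, 6, 10, 11, 8, 9, 0, 12, 5, 1]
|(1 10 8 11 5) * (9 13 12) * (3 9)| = |(1 10 8 11 5)(3 9 13 12)| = 20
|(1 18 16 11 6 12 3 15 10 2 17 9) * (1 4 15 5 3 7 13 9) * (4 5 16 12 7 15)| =|(1 18 12 15 10 2 17)(3 16 11 6 7 13 9 5)| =56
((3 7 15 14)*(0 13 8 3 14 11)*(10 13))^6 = ((0 10 13 8 3 7 15 11))^6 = (0 15 3 13)(7 8 10 11)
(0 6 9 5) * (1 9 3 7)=[6, 9, 2, 7, 4, 0, 3, 1, 8, 5]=(0 6 3 7 1 9 5)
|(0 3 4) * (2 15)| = |(0 3 4)(2 15)| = 6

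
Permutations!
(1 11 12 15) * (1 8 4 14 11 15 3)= (1 15 8 4 14 11 12 3)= [0, 15, 2, 1, 14, 5, 6, 7, 4, 9, 10, 12, 3, 13, 11, 8]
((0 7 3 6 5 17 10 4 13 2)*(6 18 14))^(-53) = (0 17 3 4 14 2 5 7 10 18 13 6)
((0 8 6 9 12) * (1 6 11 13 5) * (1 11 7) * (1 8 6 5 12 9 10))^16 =(13)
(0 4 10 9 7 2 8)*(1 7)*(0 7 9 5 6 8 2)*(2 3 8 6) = [4, 9, 3, 8, 10, 2, 6, 0, 7, 1, 5] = (0 4 10 5 2 3 8 7)(1 9)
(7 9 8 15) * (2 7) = (2 7 9 8 15) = [0, 1, 7, 3, 4, 5, 6, 9, 15, 8, 10, 11, 12, 13, 14, 2]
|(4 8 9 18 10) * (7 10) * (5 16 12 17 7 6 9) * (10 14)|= |(4 8 5 16 12 17 7 14 10)(6 9 18)|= 9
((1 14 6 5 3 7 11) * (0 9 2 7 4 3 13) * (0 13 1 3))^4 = ((0 9 2 7 11 3 4)(1 14 6 5))^4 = (14)(0 11 9 3 2 4 7)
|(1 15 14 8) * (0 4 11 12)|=4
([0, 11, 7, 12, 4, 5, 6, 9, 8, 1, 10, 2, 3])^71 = (1 11 2 7 9)(3 12)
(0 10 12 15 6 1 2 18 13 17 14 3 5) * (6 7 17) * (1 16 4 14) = [10, 2, 18, 5, 14, 0, 16, 17, 8, 9, 12, 11, 15, 6, 3, 7, 4, 1, 13] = (0 10 12 15 7 17 1 2 18 13 6 16 4 14 3 5)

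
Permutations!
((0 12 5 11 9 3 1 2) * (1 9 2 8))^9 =(0 2 11 5 12)(1 8)(3 9) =((0 12 5 11 2)(1 8)(3 9))^9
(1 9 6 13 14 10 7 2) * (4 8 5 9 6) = (1 6 13 14 10 7 2)(4 8 5 9) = [0, 6, 1, 3, 8, 9, 13, 2, 5, 4, 7, 11, 12, 14, 10]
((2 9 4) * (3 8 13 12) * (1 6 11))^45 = ((1 6 11)(2 9 4)(3 8 13 12))^45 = (3 8 13 12)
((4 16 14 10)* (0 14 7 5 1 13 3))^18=((0 14 10 4 16 7 5 1 13 3))^18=(0 13 5 16 10)(1 7 4 14 3)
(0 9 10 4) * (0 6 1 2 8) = (0 9 10 4 6 1 2 8) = [9, 2, 8, 3, 6, 5, 1, 7, 0, 10, 4]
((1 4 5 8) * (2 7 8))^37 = (1 4 5 2 7 8)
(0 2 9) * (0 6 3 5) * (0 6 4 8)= (0 2 9 4 8)(3 5 6)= [2, 1, 9, 5, 8, 6, 3, 7, 0, 4]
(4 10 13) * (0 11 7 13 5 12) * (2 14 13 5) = (0 11 7 5 12)(2 14 13 4 10) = [11, 1, 14, 3, 10, 12, 6, 5, 8, 9, 2, 7, 0, 4, 13]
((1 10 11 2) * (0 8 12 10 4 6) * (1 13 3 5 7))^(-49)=(0 10 13 7 6 12 2 5 4 8 11 3 1)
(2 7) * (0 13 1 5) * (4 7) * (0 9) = (0 13 1 5 9)(2 4 7) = [13, 5, 4, 3, 7, 9, 6, 2, 8, 0, 10, 11, 12, 1]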